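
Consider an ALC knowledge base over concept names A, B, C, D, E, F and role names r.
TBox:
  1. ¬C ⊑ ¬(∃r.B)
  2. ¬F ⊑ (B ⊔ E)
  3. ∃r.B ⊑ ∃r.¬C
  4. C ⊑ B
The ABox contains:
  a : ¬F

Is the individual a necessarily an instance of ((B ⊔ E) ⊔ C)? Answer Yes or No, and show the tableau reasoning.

1. a : ((B ⊔ E) ⊔ C)?  L(a) = {¬F} ∪ {((¬B ⊓ ¬E) ⊓ ¬C)}
   clash {E, ¬E} at a — a ∈ ((B ⊔ E) ⊔ C)
2. Hence a : ((B ⊔ E) ⊔ C): entailed.

Yes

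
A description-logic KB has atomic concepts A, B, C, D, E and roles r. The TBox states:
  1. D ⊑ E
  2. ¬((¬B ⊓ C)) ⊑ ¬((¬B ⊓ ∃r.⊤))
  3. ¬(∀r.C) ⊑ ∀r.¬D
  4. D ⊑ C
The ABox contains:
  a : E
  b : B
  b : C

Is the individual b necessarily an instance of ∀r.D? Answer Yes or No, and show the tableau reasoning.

1. b : ∀r.D?  L(b) = {B, C} ∪ {∃r.¬D}
   open: L(b) ⊇ {B, C, ¬D, ∀r.C, ∃r.¬D} (+ ∃-successors) — b ∉ ∀r.D possible
2. Hence b : ∀r.D: not entailed.

No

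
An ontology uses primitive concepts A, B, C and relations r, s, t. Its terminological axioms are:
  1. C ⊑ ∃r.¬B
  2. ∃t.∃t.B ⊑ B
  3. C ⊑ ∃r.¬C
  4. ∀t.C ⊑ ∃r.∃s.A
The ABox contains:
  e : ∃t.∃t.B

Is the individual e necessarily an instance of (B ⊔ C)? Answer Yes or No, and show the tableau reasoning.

Yes

1. e : (B ⊔ C)?  L(e) = {∃t.∃t.B} ∪ {(¬B ⊓ ¬C)}
   clash {B, ¬B} at e — e ∈ (B ⊔ C)
2. Hence e : (B ⊔ C): entailed.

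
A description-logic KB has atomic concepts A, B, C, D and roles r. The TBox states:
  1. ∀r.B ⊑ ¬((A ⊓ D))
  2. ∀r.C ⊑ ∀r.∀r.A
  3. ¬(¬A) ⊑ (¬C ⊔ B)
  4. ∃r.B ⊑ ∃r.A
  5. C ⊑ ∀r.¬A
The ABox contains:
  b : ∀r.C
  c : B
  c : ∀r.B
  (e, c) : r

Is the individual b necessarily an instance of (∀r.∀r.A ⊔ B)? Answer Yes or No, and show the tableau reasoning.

Yes

1. b : (∀r.∀r.A ⊔ B)?  L(b) = {∀r.C} ∪ {(∃r.∃r.¬A ⊓ ¬B)}
   clash {B, ¬B} at b — b ∈ (∀r.∀r.A ⊔ B)
2. Hence b : (∀r.∀r.A ⊔ B): entailed.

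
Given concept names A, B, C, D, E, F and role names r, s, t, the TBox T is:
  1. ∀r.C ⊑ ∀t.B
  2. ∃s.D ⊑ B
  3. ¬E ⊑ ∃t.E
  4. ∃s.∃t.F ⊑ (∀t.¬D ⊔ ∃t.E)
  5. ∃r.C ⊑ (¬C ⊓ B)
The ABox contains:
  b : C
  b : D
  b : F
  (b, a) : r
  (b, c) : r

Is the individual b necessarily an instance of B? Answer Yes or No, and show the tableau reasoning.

1. b : B?  L(b) = {C, D, F} ∪ {¬B}
   open: L(b) ⊇ {C, D, E, F, ¬B, …} (+ ∃-successors) — b ∉ B possible
2. Hence b : B: not entailed.

No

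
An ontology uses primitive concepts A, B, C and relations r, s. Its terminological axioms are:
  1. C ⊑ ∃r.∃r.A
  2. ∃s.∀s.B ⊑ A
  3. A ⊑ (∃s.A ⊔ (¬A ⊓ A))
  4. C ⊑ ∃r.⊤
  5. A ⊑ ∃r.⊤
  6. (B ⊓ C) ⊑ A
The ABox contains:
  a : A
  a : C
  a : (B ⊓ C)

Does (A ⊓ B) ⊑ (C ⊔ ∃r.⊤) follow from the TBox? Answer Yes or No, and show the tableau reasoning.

1. (A ⊓ B) ⊑ (C ⊔ ∃r.⊤)  ⇔  ((A ⊓ B) ⊓ (¬C ⊓ ∀r.⊥)) unsat w.r.t. T
   all branches close; clash {A, ¬A} at x₀
2. Hence (A ⊓ B) ⊑ (C ⊔ ∃r.⊤): entailed.

Yes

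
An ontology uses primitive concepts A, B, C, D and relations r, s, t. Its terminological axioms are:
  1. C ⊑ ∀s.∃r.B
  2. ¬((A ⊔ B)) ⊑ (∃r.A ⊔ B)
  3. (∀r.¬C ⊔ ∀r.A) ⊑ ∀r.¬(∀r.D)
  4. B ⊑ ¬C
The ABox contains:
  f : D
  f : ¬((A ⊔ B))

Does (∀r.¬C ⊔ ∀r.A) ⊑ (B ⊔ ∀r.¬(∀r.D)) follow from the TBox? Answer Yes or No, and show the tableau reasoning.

Yes

1. (∀r.¬C ⊔ ∀r.A) ⊑ (B ⊔ ∀r.¬(∀r.D))  ⇔  ((∀r.¬C ⊔ ∀r.A) ⊓ (¬B ⊓ ∃r.∀r.D)) unsat w.r.t. T
   all branches close; clash {B, ¬B} at x₀
2. Hence (∀r.¬C ⊔ ∀r.A) ⊑ (B ⊔ ∀r.¬(∀r.D)): entailed.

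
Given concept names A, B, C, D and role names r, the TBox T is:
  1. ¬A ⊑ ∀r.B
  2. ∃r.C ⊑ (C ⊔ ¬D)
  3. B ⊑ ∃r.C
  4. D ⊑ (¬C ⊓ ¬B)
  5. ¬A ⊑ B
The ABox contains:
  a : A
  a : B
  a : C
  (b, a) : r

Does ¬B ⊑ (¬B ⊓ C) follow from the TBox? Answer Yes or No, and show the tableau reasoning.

1. ¬B ⊑ (¬B ⊓ C)  ⇔  (¬B ⊓ (B ⊔ ¬C)) unsat w.r.t. T
   open: L(x₀) ⊇ {A, ¬B, ¬C, ¬D, ∀r.¬C}
2. Hence ¬B ⊑ (¬B ⊓ C): not entailed.

No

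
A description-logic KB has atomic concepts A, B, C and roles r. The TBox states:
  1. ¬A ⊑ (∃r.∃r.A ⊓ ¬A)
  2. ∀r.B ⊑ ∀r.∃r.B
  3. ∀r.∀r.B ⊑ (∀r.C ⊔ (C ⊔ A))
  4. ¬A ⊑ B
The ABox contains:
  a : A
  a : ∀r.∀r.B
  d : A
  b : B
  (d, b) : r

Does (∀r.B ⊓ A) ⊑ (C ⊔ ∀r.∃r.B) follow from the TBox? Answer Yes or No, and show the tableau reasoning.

1. (∀r.B ⊓ A) ⊑ (C ⊔ ∀r.∃r.B)  ⇔  ((∀r.B ⊓ A) ⊓ (¬C ⊓ ∃r.∀r.¬B)) unsat w.r.t. T
   all branches close; clash {A, ¬A} at an ∃-successor
2. Hence (∀r.B ⊓ A) ⊑ (C ⊔ ∀r.∃r.B): entailed.

Yes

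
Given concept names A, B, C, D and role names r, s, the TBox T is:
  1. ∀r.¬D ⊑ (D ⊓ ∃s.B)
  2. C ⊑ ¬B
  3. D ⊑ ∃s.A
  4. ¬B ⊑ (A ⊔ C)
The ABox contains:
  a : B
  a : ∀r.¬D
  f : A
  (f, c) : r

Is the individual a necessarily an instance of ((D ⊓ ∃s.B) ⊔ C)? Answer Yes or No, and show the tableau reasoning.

Yes

1. a : ((D ⊓ ∃s.B) ⊔ C)?  L(a) = {B, ∀r.¬D} ∪ {((¬D ⊔ ∀s.¬B) ⊓ ¬C)}
   clash {B, ¬B} at an ∃-successor — a ∈ ((D ⊓ ∃s.B) ⊔ C)
2. Hence a : ((D ⊓ ∃s.B) ⊔ C): entailed.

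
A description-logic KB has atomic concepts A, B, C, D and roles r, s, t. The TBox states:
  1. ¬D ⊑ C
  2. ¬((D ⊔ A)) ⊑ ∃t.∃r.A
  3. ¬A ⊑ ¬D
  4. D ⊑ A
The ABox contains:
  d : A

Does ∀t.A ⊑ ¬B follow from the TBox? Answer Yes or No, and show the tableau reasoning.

No

1. ∀t.A ⊑ ¬B  ⇔  (∀t.A ⊓ B) unsat w.r.t. T
   open: L(x₀) ⊇ {A, B, D, ∀t.A}
2. Hence ∀t.A ⊑ ¬B: not entailed.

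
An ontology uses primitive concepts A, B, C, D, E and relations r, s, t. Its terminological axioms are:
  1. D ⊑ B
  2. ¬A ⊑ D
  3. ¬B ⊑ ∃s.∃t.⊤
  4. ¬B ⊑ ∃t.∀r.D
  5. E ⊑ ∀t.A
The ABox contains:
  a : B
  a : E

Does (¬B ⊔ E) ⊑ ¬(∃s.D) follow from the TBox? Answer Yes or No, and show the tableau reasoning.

1. (¬B ⊔ E) ⊑ ¬(∃s.D)  ⇔  ((¬B ⊔ E) ⊓ ∃s.D) unsat w.r.t. T
   open: L(x₀) ⊇ {A, ¬B, ¬D, ¬E, ∃s.D, …} (+ ∃-successors)
2. Hence (¬B ⊔ E) ⊑ ¬(∃s.D): not entailed.

No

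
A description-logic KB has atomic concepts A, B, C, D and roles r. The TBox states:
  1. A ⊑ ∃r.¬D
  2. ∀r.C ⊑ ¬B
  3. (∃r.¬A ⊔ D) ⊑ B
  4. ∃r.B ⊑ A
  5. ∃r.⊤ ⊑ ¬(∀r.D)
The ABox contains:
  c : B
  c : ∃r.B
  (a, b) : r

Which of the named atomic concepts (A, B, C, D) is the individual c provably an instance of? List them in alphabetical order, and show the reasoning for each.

1. c : A?  L(c) = {B, ∃r.B} ∪ {¬A}
   clash {A, ¬A} at c — c ∈ A
2. c : B?  L(c) = {B, ∃r.B} ∪ {¬B}
   clash {B, ¬B} at c — c ∈ B
3. c : C?  L(c) = {B, ∃r.B} ∪ {¬C}
   apply at c: ∃r.B⊑A
   open: L(c) ⊇ {A, B, ¬C, ∃r.B, ∃r.¬C, …} (+ ∃-successors) — c ∉ C possible
4. c : D?  L(c) = {B, ∃r.B} ∪ {¬D}
   apply at c: ∃r.B⊑A
   open: L(c) ⊇ {A, B, ¬D, ∃r.B, ∃r.¬C, …} (+ ∃-successors) — c ∉ D possible
5. Entailed for c: {A, B}

{A, B}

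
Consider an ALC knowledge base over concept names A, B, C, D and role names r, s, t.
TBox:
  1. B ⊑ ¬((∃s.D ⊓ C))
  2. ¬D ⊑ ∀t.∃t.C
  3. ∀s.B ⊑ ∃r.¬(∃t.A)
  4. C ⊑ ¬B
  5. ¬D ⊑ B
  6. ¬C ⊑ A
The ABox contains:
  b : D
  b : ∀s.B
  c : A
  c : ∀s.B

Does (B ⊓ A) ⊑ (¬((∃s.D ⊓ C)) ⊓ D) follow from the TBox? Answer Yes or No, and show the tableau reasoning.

No

1. (B ⊓ A) ⊑ (¬((∃s.D ⊓ C)) ⊓ D)  ⇔  ((B ⊓ A) ⊓ ((∃s.D ⊓ C) ⊔ ¬D)) unsat w.r.t. T
   apply at x₀: B⊑¬((∃s.D ⊓ C))
   open: L(x₀) ⊇ {A, B, ¬C, ¬D, ∀t.∃t.C, …} (+ ∃-successors)
2. Hence (B ⊓ A) ⊑ (¬((∃s.D ⊓ C)) ⊓ D): not entailed.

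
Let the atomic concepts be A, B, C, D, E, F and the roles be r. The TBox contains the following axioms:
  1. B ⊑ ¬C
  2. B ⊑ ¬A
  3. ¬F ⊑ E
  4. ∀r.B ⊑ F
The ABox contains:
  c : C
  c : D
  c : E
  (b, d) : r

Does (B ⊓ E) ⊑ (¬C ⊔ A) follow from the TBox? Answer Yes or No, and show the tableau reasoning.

1. (B ⊓ E) ⊑ (¬C ⊔ A)  ⇔  ((B ⊓ E) ⊓ (C ⊓ ¬A)) unsat w.r.t. T
   all branches close; clash {C, ¬C} at x₀
2. Hence (B ⊓ E) ⊑ (¬C ⊔ A): entailed.

Yes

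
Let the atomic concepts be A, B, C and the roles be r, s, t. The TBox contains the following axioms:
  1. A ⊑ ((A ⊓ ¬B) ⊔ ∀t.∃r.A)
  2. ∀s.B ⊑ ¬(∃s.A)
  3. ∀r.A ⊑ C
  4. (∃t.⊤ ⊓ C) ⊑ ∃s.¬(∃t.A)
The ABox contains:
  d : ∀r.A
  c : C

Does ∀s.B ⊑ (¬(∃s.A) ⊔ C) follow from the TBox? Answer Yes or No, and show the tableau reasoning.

1. ∀s.B ⊑ (¬(∃s.A) ⊔ C)  ⇔  (∀s.B ⊓ (∃s.A ⊓ ¬C)) unsat w.r.t. T
   all branches close; clash {C, ¬C} at x₀
2. Hence ∀s.B ⊑ (¬(∃s.A) ⊔ C): entailed.

Yes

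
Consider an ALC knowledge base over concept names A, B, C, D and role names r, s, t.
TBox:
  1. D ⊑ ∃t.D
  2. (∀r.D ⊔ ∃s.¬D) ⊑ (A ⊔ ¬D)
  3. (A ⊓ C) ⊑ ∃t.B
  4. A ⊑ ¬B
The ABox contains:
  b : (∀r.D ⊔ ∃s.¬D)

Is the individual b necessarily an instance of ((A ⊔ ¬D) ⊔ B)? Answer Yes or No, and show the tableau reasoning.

1. b : ((A ⊔ ¬D) ⊔ B)?  L(b) = {(∀r.D ⊔ ∃s.¬D)} ∪ {((¬A ⊓ D) ⊓ ¬B)}
   clash {D, ¬D} at b — b ∈ ((A ⊔ ¬D) ⊔ B)
2. Hence b : ((A ⊔ ¬D) ⊔ B): entailed.

Yes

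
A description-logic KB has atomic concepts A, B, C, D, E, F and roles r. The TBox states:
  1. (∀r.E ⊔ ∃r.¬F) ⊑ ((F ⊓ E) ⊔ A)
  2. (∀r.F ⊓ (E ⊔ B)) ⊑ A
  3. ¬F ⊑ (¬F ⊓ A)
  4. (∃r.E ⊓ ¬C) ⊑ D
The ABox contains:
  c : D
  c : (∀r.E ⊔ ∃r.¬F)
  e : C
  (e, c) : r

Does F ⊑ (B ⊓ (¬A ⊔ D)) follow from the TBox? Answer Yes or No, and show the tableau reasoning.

No

1. F ⊑ (B ⊓ (¬A ⊔ D))  ⇔  (F ⊓ (¬B ⊔ (A ⊓ ¬D))) unsat w.r.t. T
   open: L(x₀) ⊇ {F, ¬B, ¬E, ∀r.F, ∀r.¬E, …} (+ ∃-successors)
2. Hence F ⊑ (B ⊓ (¬A ⊔ D)): not entailed.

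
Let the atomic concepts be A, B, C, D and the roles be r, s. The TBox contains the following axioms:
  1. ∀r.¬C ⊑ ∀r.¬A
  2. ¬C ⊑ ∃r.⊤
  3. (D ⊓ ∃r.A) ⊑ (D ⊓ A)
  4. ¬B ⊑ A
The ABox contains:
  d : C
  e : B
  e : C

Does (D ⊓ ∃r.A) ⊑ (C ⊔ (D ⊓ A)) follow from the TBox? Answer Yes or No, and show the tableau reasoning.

Yes

1. (D ⊓ ∃r.A) ⊑ (C ⊔ (D ⊓ A))  ⇔  ((D ⊓ ∃r.A) ⊓ (¬C ⊓ (¬D ⊔ ¬A))) unsat w.r.t. T
   all branches close; clash {A, ¬A} at x₀
2. Hence (D ⊓ ∃r.A) ⊑ (C ⊔ (D ⊓ A)): entailed.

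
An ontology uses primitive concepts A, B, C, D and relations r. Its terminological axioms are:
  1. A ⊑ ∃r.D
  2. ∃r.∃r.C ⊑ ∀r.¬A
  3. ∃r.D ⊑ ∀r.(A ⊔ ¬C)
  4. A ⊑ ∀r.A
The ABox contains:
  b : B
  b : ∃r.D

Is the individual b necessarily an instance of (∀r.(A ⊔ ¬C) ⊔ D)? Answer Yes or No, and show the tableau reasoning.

1. b : (∀r.(A ⊔ ¬C) ⊔ D)?  L(b) = {B, ∃r.D} ∪ {(∃r.(¬A ⊓ C) ⊓ ¬D)}
   clash {A, ¬A} at an ∃-successor — b ∈ (∀r.(A ⊔ ¬C) ⊔ D)
2. Hence b : (∀r.(A ⊔ ¬C) ⊔ D): entailed.

Yes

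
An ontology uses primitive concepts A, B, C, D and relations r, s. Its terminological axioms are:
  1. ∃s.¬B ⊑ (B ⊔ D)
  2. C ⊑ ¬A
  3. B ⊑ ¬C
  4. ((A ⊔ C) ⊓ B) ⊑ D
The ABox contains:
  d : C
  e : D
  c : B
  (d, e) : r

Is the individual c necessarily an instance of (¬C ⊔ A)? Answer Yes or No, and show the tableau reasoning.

1. c : (¬C ⊔ A)?  L(c) = {B} ∪ {(C ⊓ ¬A)}
   clash {C, ¬C} at c — c ∈ (¬C ⊔ A)
2. Hence c : (¬C ⊔ A): entailed.

Yes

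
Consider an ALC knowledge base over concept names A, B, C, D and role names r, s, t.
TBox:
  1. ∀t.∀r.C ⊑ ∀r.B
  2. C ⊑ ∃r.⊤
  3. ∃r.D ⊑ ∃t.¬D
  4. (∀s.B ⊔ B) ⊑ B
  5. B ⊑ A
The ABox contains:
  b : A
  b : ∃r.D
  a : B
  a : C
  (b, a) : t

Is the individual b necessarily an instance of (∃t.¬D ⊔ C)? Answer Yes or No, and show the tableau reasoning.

1. b : (∃t.¬D ⊔ C)?  L(b) = {A, ∃r.D} ∪ {(∀t.D ⊓ ¬C)}
   clash {D, ¬D} at an ∃-successor — b ∈ (∃t.¬D ⊔ C)
2. Hence b : (∃t.¬D ⊔ C): entailed.

Yes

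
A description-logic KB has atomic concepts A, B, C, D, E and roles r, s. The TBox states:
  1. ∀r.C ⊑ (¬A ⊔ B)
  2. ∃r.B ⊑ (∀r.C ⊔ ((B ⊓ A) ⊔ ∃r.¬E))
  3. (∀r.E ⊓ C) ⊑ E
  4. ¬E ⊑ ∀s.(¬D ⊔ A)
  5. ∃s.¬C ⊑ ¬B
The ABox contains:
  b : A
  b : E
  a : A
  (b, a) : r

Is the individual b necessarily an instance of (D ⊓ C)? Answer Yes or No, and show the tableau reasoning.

1. b : (D ⊓ C)?  L(b) = {A, E} ∪ {(¬D ⊔ ¬C)}
   open: L(b) ⊇ {A, E, ¬D, ∀r.¬B, ∀s.C, …} (+ ∃-successors) — b ∉ (D ⊓ C) possible
2. Hence b : (D ⊓ C): not entailed.

No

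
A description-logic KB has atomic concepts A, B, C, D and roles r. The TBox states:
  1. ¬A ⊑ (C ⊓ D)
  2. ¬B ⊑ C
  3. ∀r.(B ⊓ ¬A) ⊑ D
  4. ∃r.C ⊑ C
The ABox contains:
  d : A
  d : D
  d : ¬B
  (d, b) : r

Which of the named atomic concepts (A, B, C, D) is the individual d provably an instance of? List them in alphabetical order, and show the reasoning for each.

1. d : A?  L(d) = {A, D, ¬B} ∪ {¬A}
   clash {A, ¬A} at d — d ∈ A
2. d : B?  L(d) = {A, D, ¬B} ∪ {¬B}
   apply at d: ¬B⊑C
   open: L(d) ⊇ {A, C, D, ¬B} — d ∉ B possible
3. d : C?  L(d) = {A, D, ¬B} ∪ {¬C}
   clash {C, ¬C} at d — d ∈ C
4. d : D?  L(d) = {A, D, ¬B} ∪ {¬D}
   clash {D, ¬D} at d — d ∈ D
5. Entailed for d: {A, C, D}

{A, C, D}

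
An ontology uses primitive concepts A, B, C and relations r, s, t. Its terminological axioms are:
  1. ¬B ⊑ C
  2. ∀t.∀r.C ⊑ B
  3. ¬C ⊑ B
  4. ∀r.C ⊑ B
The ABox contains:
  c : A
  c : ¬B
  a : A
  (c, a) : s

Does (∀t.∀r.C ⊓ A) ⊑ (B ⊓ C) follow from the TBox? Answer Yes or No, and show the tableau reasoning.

No

1. (∀t.∀r.C ⊓ A) ⊑ (B ⊓ C)  ⇔  ((∀t.∀r.C ⊓ A) ⊓ (¬B ⊔ ¬C)) unsat w.r.t. T
   apply at x₀: ∀t.∀r.C⊑B
   open: L(x₀) ⊇ {A, B, ¬C, ∀t.∀r.C}
2. Hence (∀t.∀r.C ⊓ A) ⊑ (B ⊓ C): not entailed.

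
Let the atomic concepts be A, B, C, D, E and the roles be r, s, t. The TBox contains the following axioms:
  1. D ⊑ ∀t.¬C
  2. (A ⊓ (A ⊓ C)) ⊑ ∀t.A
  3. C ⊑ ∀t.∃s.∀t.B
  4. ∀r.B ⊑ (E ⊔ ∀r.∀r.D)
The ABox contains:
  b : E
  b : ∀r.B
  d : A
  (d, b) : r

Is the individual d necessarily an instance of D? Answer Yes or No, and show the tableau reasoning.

No

1. d : D?  L(d) = {A} ∪ {¬D}
   open: L(d) ⊇ {A, ¬C, ¬D, ∃r.¬B} (+ ∃-successors) — d ∉ D possible
2. Hence d : D: not entailed.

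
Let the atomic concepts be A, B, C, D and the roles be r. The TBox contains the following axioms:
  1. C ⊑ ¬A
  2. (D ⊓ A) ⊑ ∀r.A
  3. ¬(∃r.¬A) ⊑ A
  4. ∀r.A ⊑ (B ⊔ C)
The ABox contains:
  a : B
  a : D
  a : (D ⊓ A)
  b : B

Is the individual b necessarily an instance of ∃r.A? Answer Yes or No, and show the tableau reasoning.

No

1. b : ∃r.A?  L(b) = {B} ∪ {∀r.¬A}
   open: L(b) ⊇ {B, ¬C, ¬D, ∀r.¬A, ∃r.¬A} (+ ∃-successors) — b ∉ ∃r.A possible
2. Hence b : ∃r.A: not entailed.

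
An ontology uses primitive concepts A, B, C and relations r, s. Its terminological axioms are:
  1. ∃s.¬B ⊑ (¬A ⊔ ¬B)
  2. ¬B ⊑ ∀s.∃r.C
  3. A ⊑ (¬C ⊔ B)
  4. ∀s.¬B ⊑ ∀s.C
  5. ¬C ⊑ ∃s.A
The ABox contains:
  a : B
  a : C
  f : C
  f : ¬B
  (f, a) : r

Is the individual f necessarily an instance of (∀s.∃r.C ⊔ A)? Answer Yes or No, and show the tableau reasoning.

Yes

1. f : (∀s.∃r.C ⊔ A)?  L(f) = {C, ¬B} ∪ {(∃s.∀r.¬C ⊓ ¬A)}
   clash {B, ¬B} at an ∃-successor — f ∈ (∀s.∃r.C ⊔ A)
2. Hence f : (∀s.∃r.C ⊔ A): entailed.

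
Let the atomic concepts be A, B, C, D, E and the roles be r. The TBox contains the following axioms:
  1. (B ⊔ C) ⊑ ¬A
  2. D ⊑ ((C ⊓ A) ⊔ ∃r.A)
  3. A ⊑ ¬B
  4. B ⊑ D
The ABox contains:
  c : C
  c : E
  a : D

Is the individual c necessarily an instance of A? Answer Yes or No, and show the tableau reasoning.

1. c : A?  L(c) = {C, E} ∪ {¬A}
   open: L(c) ⊇ {C, E, ¬A, ¬B, ¬D} — c ∉ A possible
2. Hence c : A: not entailed.

No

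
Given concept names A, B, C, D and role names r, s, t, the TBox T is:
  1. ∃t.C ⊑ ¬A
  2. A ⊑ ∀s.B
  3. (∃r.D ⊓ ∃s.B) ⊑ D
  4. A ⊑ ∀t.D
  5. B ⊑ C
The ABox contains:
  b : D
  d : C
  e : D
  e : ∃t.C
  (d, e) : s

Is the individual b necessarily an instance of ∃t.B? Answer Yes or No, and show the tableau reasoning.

No

1. b : ∃t.B?  L(b) = {D} ∪ {∀t.¬B}
   open: L(b) ⊇ {D, ¬A, ¬B, ∀t.¬B} — b ∉ ∃t.B possible
2. Hence b : ∃t.B: not entailed.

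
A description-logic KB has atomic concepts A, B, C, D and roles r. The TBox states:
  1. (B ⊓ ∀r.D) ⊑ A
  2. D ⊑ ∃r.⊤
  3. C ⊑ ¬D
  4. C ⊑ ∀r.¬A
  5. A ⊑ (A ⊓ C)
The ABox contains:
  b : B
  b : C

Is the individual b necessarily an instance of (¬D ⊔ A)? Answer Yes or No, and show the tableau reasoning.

1. b : (¬D ⊔ A)?  L(b) = {B, C} ∪ {(D ⊓ ¬A)}
   clash {D, ¬D} at b — b ∈ (¬D ⊔ A)
2. Hence b : (¬D ⊔ A): entailed.

Yes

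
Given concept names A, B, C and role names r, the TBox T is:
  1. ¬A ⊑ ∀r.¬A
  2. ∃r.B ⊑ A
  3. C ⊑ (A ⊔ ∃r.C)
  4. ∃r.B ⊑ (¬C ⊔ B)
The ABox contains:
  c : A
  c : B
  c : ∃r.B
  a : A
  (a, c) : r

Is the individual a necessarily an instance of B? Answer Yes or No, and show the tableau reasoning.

1. a : B?  L(a) = {A} ∪ {¬B}
   open: L(a) ⊇ {A, ¬B, ¬C} — a ∉ B possible
2. Hence a : B: not entailed.

No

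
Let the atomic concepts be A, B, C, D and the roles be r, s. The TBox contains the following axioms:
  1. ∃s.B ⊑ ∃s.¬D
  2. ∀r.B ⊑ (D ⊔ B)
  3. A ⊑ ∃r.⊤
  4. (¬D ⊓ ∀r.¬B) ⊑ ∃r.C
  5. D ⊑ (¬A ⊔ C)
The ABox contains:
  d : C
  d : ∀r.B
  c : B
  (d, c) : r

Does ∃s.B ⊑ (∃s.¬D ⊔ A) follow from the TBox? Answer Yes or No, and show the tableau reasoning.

Yes

1. ∃s.B ⊑ (∃s.¬D ⊔ A)  ⇔  (∃s.B ⊓ (∀s.D ⊓ ¬A)) unsat w.r.t. T
   all branches close; clash {D, ¬D} at an ∃-successor
2. Hence ∃s.B ⊑ (∃s.¬D ⊔ A): entailed.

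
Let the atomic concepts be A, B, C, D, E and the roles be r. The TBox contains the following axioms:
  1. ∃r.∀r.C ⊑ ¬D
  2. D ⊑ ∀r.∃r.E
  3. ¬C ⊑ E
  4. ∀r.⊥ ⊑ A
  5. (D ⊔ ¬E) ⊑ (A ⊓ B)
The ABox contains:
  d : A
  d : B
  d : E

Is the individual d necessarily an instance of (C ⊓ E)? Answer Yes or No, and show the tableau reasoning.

1. d : (C ⊓ E)?  L(d) = {A, B, E} ∪ {(¬C ⊔ ¬E)}
   open: L(d) ⊇ {A, B, E, ¬C, ¬D} — d ∉ (C ⊓ E) possible
2. Hence d : (C ⊓ E): not entailed.

No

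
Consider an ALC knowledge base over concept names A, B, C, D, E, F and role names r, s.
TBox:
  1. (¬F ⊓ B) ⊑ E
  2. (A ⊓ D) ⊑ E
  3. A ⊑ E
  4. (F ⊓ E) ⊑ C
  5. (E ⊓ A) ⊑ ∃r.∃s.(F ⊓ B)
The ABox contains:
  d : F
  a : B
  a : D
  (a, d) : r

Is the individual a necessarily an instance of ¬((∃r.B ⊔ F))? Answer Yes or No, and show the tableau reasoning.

No

1. a : ¬((∃r.B ⊔ F))?  L(a) = {B, D} ∪ {(∃r.B ⊔ F)}
   open: L(a) ⊇ {B, D, F, ¬A, ¬E, …} (+ ∃-successors) — a ∉ ¬((∃r.B ⊔ F)) possible
2. Hence a : ¬((∃r.B ⊔ F)): not entailed.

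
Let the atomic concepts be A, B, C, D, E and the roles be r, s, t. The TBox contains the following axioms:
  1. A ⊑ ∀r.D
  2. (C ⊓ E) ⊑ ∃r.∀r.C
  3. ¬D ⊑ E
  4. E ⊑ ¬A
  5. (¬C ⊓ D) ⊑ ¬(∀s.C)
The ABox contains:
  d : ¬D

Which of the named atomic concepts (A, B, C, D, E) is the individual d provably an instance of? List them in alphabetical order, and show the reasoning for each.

1. d : A?  L(d) = {¬D} ∪ {¬A}
   apply at d: ¬D⊑E
   open: L(d) ⊇ {E, ¬A, ¬C, ¬D} — d ∉ A possible
2. d : B?  L(d) = {¬D} ∪ {¬B}
   apply at d: ¬D⊑E
   open: L(d) ⊇ {E, ¬A, ¬B, ¬C, ¬D} — d ∉ B possible
3. d : C?  L(d) = {¬D} ∪ {¬C}
   apply at d: ¬D⊑E
   open: L(d) ⊇ {E, ¬A, ¬C, ¬D} — d ∉ C possible
4. d : D?  L(d) = {¬D} ∪ {¬D}
   apply at d: ¬D⊑E
   open: L(d) ⊇ {E, ¬A, ¬C, ¬D} — d ∉ D possible
5. d : E?  L(d) = {¬D} ∪ {¬E}
   clash {E, ¬E} at d — d ∈ E
6. Entailed for d: {E}

{E}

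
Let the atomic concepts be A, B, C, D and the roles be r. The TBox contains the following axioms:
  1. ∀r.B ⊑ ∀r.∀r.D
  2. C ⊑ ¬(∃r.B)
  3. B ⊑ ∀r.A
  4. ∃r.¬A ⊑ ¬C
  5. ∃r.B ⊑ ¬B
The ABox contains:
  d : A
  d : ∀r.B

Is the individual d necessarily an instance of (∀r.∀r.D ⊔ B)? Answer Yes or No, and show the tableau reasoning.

Yes

1. d : (∀r.∀r.D ⊔ B)?  L(d) = {A, ∀r.B} ∪ {(∃r.∃r.¬D ⊓ ¬B)}
   clash {D, ¬D} at an ∃-successor — d ∈ (∀r.∀r.D ⊔ B)
2. Hence d : (∀r.∀r.D ⊔ B): entailed.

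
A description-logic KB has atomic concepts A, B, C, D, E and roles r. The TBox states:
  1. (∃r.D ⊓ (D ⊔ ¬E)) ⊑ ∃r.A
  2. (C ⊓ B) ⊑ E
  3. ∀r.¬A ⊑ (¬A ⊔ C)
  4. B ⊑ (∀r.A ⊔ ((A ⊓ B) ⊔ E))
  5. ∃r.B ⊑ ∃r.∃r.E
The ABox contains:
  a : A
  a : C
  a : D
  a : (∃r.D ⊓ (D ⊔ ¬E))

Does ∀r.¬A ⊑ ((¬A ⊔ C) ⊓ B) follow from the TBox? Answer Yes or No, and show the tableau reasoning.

1. ∀r.¬A ⊑ ((¬A ⊔ C) ⊓ B)  ⇔  (∀r.¬A ⊓ ((A ⊓ ¬C) ⊔ ¬B)) unsat w.r.t. T
   apply at x₀: ∀r.¬A⊑(¬A ⊔ C)
   open: L(x₀) ⊇ {¬A, ¬B, ∀r.¬A, ∀r.¬B, ∀r.¬D}
2. Hence ∀r.¬A ⊑ ((¬A ⊔ C) ⊓ B): not entailed.

No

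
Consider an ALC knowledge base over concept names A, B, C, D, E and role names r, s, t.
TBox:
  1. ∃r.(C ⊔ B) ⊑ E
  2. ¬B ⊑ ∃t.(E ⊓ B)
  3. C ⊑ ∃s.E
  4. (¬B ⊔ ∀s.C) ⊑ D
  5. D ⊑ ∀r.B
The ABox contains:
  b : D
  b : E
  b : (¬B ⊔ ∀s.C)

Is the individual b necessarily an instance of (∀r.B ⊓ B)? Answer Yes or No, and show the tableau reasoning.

1. b : (∀r.B ⊓ B)?  L(b) = {D, E, (¬B ⊔ ∀s.C)} ∪ {(∃r.¬B ⊔ ¬B)}
   apply at b: D⊑∀r.B
   open: L(b) ⊇ {D, E, ¬B, ¬C, ∀r.B, …} (+ ∃-successors) — b ∉ (∀r.B ⊓ B) possible
2. Hence b : (∀r.B ⊓ B): not entailed.

No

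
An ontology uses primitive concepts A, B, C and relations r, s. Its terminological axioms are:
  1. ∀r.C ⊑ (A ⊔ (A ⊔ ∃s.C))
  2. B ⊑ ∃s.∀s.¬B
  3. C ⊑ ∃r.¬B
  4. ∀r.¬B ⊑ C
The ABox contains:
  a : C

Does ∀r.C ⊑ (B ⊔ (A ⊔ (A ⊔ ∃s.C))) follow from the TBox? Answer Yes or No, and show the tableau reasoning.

Yes

1. ∀r.C ⊑ (B ⊔ (A ⊔ (A ⊔ ∃s.C)))  ⇔  (∀r.C ⊓ (¬B ⊓ (¬A ⊓ (¬A ⊓ ∀s.¬C)))) unsat w.r.t. T
   all branches close; clash {C, ¬C} at an ∃-successor
2. Hence ∀r.C ⊑ (B ⊔ (A ⊔ (A ⊔ ∃s.C))): entailed.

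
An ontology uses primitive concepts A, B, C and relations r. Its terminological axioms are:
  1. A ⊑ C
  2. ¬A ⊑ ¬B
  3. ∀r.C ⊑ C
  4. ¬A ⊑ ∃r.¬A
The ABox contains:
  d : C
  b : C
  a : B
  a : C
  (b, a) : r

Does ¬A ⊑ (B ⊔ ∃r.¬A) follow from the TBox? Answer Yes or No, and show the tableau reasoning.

1. ¬A ⊑ (B ⊔ ∃r.¬A)  ⇔  (¬A ⊓ (¬B ⊓ ∀r.A)) unsat w.r.t. T
   all branches close; clash {A, ¬A} at an ∃-successor
2. Hence ¬A ⊑ (B ⊔ ∃r.¬A): entailed.

Yes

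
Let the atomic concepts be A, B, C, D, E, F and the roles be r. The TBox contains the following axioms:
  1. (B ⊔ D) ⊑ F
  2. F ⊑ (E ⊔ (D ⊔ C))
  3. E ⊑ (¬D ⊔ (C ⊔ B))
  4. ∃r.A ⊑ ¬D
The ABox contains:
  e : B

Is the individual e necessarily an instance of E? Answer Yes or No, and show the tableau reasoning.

No

1. e : E?  L(e) = {B} ∪ {¬E}
   open: L(e) ⊇ {B, D, F, ¬E, ∀r.¬A} — e ∉ E possible
2. Hence e : E: not entailed.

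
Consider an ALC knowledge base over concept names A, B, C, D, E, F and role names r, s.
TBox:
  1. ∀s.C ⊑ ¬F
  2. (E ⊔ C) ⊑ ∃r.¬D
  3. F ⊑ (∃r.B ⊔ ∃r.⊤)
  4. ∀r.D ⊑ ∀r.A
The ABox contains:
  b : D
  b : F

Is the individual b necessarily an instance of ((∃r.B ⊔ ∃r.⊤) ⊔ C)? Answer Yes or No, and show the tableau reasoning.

1. b : ((∃r.B ⊔ ∃r.⊤) ⊔ C)?  L(b) = {D, F} ∪ {((∀r.¬B ⊓ ∀r.⊥) ⊓ ¬C)}
   clash {F, ¬F} at b — b ∈ ((∃r.B ⊔ ∃r.⊤) ⊔ C)
2. Hence b : ((∃r.B ⊔ ∃r.⊤) ⊔ C): entailed.

Yes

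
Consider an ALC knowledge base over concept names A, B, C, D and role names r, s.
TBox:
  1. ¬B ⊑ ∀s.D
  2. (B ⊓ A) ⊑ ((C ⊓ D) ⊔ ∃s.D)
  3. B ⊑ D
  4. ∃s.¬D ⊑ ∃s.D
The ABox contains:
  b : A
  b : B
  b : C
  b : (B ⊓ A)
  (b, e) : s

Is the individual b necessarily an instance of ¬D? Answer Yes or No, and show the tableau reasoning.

1. b : ¬D?  L(b) = {A, B, C, (B ⊓ A)} ∪ {D}
   apply at b: (B ⊓ A)⊑((C ⊓ D) ⊔ ∃s.D)
   open: L(b) ⊇ {A, B, C, D, ∀s.D} — b ∉ ¬D possible
2. Hence b : ¬D: not entailed.

No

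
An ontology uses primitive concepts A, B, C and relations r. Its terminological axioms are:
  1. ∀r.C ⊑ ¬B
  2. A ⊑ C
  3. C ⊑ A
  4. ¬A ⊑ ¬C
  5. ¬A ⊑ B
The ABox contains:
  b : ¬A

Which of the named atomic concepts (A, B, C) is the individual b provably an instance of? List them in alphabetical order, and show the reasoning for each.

{B}

1. b : A?  L(b) = {¬A} ∪ {¬A}
   apply at b: ¬A⊑¬C; ¬A⊑B
   open: L(b) ⊇ {B, ¬A, ¬C, ∃r.¬C} (+ ∃-successors) — b ∉ A possible
2. b : B?  L(b) = {¬A} ∪ {¬B}
   clash {B, ¬B} at b — b ∈ B
3. b : C?  L(b) = {¬A} ∪ {¬C}
   apply at b: ¬A⊑B
   open: L(b) ⊇ {B, ¬A, ¬C, ∃r.¬C} (+ ∃-successors) — b ∉ C possible
4. Entailed for b: {B}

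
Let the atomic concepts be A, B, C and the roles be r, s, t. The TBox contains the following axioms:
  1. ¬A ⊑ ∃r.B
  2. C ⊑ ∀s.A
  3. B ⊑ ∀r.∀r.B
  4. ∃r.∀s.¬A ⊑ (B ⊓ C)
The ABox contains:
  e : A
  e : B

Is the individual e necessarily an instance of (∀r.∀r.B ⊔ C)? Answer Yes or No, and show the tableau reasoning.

Yes

1. e : (∀r.∀r.B ⊔ C)?  L(e) = {A, B} ∪ {(∃r.∃r.¬B ⊓ ¬C)}
   clash {C, ¬C} at e — e ∈ (∀r.∀r.B ⊔ C)
2. Hence e : (∀r.∀r.B ⊔ C): entailed.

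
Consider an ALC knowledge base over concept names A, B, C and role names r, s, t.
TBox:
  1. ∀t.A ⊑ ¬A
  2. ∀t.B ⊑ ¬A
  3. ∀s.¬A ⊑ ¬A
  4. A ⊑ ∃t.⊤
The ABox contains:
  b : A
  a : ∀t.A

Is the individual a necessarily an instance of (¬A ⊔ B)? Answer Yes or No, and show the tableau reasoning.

Yes

1. a : (¬A ⊔ B)?  L(a) = {∀t.A} ∪ {(A ⊓ ¬B)}
   clash {A, ¬A} at a — a ∈ (¬A ⊔ B)
2. Hence a : (¬A ⊔ B): entailed.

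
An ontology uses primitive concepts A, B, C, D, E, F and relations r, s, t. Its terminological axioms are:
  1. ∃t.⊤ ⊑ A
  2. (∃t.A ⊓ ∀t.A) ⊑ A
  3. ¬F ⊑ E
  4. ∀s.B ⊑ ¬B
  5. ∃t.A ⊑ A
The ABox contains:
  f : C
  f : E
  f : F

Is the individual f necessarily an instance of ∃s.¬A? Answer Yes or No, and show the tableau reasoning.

No

1. f : ∃s.¬A?  L(f) = {C, E, F} ∪ {∀s.A}
   open: L(f) ⊇ {C, E, F, ∀s.A, ∀t.¬A, …} (+ ∃-successors) — f ∉ ∃s.¬A possible
2. Hence f : ∃s.¬A: not entailed.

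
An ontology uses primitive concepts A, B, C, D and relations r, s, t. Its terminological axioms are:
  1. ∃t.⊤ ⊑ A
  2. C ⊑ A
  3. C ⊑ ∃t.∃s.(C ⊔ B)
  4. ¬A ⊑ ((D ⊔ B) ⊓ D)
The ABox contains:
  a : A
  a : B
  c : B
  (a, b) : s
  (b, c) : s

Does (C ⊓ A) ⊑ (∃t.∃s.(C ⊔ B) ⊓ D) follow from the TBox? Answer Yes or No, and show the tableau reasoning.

1. (C ⊓ A) ⊑ (∃t.∃s.(C ⊔ B) ⊓ D)  ⇔  ((C ⊓ A) ⊓ (∀t.∀s.(¬C ⊓ ¬B) ⊔ ¬D)) unsat w.r.t. T
   apply at x₀: C⊑∃t.∃s.(C ⊔ B)
   open: L(x₀) ⊇ {A, C, ¬D, ∃t.∃s.(C ⊔ B)} (+ ∃-successors)
2. Hence (C ⊓ A) ⊑ (∃t.∃s.(C ⊔ B) ⊓ D): not entailed.

No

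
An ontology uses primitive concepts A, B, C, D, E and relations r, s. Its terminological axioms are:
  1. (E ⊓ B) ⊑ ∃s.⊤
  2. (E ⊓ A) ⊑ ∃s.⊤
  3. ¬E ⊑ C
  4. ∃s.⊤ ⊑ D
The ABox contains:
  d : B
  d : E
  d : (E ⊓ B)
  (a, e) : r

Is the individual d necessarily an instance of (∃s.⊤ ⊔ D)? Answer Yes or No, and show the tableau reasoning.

Yes

1. d : (∃s.⊤ ⊔ D)?  L(d) = {B, E, (E ⊓ B)} ∪ {(∀s.⊥ ⊓ ¬D)}
   clash ⊥ at an ∃-successor — d ∈ (∃s.⊤ ⊔ D)
2. Hence d : (∃s.⊤ ⊔ D): entailed.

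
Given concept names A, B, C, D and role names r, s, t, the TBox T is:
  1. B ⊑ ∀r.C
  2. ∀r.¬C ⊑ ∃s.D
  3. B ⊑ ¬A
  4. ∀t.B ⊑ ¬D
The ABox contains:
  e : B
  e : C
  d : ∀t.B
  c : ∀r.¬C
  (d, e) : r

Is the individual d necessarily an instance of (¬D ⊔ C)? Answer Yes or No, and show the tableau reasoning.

Yes

1. d : (¬D ⊔ C)?  L(d) = {∀t.B} ∪ {(D ⊓ ¬C)}
   clash {D, ¬D} at d — d ∈ (¬D ⊔ C)
2. Hence d : (¬D ⊔ C): entailed.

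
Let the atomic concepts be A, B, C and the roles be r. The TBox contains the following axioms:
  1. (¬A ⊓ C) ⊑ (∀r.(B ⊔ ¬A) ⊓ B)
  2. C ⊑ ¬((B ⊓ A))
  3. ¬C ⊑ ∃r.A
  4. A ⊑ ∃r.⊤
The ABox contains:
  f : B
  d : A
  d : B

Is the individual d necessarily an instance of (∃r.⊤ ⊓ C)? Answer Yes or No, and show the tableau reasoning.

1. d : (∃r.⊤ ⊓ C)?  L(d) = {A, B} ∪ {(∀r.⊥ ⊔ ¬C)}
   apply at d: A⊑∃r.⊤
   open: L(d) ⊇ {A, B, ¬C, ∃r.A, ∃r.⊤} (+ ∃-successors) — d ∉ (∃r.⊤ ⊓ C) possible
2. Hence d : (∃r.⊤ ⊓ C): not entailed.

No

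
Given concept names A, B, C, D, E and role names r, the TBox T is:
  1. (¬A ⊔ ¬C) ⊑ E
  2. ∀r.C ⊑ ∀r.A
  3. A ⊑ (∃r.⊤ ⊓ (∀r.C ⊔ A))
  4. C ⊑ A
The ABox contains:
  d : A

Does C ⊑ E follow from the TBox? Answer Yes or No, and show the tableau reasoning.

No

1. C ⊑ E  ⇔  (C ⊓ ¬E) unsat w.r.t. T
   apply at x₀: C⊑A
   open: L(x₀) ⊇ {A, C, ¬E, ∃r.¬C, ∃r.⊤} (+ ∃-successors)
2. Hence C ⊑ E: not entailed.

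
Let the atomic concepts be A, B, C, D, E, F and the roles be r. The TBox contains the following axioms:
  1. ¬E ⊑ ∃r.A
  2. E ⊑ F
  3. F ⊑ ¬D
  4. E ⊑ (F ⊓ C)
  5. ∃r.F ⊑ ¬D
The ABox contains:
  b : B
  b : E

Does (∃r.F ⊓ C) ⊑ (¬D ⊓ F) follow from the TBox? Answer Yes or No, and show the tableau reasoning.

No

1. (∃r.F ⊓ C) ⊑ (¬D ⊓ F)  ⇔  ((∃r.F ⊓ C) ⊓ (D ⊔ ¬F)) unsat w.r.t. T
   apply at x₀: ∃r.F⊑¬D
   open: L(x₀) ⊇ {C, ¬D, ¬E, ¬F, ∃r.A, …} (+ ∃-successors)
2. Hence (∃r.F ⊓ C) ⊑ (¬D ⊓ F): not entailed.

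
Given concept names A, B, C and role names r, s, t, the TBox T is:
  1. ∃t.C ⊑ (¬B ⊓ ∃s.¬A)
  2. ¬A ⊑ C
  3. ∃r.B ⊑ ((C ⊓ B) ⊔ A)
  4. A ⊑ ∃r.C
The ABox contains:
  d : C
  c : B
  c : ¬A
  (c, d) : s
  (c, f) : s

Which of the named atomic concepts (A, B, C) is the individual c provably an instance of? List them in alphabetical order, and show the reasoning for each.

{B, C}

1. c : A?  L(c) = {B, ¬A} ∪ {¬A}
   apply at c: ¬A⊑C
   open: L(c) ⊇ {B, C, ¬A, ∀r.¬B, ∀t.¬C} — c ∉ A possible
2. c : B?  L(c) = {B, ¬A} ∪ {¬B}
   clash {B, ¬B} at c — c ∈ B
3. c : C?  L(c) = {B, ¬A} ∪ {¬C}
   clash {C, ¬C} at c — c ∈ C
4. Entailed for c: {B, C}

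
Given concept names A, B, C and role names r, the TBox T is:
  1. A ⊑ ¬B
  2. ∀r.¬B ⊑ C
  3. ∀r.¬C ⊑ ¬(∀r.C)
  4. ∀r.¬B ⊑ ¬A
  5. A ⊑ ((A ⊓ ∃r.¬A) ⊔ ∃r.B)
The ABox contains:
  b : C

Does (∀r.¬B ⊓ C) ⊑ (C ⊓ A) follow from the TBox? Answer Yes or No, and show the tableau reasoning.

1. (∀r.¬B ⊓ C) ⊑ (C ⊓ A)  ⇔  ((∀r.¬B ⊓ C) ⊓ (¬C ⊔ ¬A)) unsat w.r.t. T
   apply at x₀: ∀r.¬B⊑¬A
   open: L(x₀) ⊇ {C, ¬A, ∀r.¬B, ∃r.C} (+ ∃-successors)
2. Hence (∀r.¬B ⊓ C) ⊑ (C ⊓ A): not entailed.

No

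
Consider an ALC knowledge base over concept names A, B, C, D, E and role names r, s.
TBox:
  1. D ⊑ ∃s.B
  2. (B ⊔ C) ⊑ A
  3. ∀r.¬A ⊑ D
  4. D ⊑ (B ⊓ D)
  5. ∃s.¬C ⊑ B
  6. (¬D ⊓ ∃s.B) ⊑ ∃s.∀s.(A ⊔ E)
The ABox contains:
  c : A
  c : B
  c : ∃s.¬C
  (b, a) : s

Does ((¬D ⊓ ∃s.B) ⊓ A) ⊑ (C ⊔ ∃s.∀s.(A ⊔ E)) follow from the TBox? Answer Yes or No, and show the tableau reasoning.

1. ((¬D ⊓ ∃s.B) ⊓ A) ⊑ (C ⊔ ∃s.∀s.(A ⊔ E))  ⇔  (((¬D ⊓ ∃s.B) ⊓ A) ⊓ (¬C ⊓ ∀s.∃s.(¬A ⊓ ¬E))) unsat w.r.t. T
   all branches close; clash {D, ¬D} at x₀
2. Hence ((¬D ⊓ ∃s.B) ⊓ A) ⊑ (C ⊔ ∃s.∀s.(A ⊔ E)): entailed.

Yes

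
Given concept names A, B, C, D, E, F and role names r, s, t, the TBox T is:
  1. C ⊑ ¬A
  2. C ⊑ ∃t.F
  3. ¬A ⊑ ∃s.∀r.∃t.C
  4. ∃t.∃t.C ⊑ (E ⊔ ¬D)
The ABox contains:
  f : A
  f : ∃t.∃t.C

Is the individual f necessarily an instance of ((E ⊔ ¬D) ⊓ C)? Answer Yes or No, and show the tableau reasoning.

1. f : ((E ⊔ ¬D) ⊓ C)?  L(f) = {A, ∃t.∃t.C} ∪ {((¬E ⊓ D) ⊔ ¬C)}
   apply at f: ∃t.∃t.C⊑(E ⊔ ¬D)
   open: L(f) ⊇ {A, E, ¬C, ∃t.∃t.C} (+ ∃-successors) — f ∉ ((E ⊔ ¬D) ⊓ C) possible
2. Hence f : ((E ⊔ ¬D) ⊓ C): not entailed.

No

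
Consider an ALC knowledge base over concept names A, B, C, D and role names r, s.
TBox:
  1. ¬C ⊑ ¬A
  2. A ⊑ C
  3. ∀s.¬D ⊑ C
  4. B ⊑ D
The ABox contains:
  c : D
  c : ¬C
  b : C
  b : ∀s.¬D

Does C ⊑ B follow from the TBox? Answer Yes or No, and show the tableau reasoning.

1. C ⊑ B  ⇔  (C ⊓ ¬B) unsat w.r.t. T
   open: L(x₀) ⊇ {C, ¬B}
2. Hence C ⊑ B: not entailed.

No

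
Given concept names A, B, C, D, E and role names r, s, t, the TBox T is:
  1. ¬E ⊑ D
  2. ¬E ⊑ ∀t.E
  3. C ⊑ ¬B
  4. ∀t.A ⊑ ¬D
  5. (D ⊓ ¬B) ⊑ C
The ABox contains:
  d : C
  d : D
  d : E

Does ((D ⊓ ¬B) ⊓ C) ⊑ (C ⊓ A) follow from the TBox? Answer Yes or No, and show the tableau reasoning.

No

1. ((D ⊓ ¬B) ⊓ C) ⊑ (C ⊓ A)  ⇔  (((D ⊓ ¬B) ⊓ C) ⊓ (¬C ⊔ ¬A)) unsat w.r.t. T
   open: L(x₀) ⊇ {C, D, E, ¬A, ¬B, …} (+ ∃-successors)
2. Hence ((D ⊓ ¬B) ⊓ C) ⊑ (C ⊓ A): not entailed.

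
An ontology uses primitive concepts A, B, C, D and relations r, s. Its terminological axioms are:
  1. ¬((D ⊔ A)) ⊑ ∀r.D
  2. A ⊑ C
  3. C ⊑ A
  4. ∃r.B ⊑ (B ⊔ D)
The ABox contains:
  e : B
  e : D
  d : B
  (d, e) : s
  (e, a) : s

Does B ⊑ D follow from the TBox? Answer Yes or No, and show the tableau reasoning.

1. B ⊑ D  ⇔  (B ⊓ ¬D) unsat w.r.t. T
   open: L(x₀) ⊇ {A, B, C, ¬D, ∀r.¬B}
2. Hence B ⊑ D: not entailed.

No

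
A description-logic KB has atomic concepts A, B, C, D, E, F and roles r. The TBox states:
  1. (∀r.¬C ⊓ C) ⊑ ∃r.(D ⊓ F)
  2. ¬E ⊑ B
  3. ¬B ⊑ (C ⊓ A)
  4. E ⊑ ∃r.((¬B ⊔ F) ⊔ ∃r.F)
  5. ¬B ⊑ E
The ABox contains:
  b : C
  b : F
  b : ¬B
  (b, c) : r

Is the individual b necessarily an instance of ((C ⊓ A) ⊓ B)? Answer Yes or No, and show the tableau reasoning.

1. b : ((C ⊓ A) ⊓ B)?  L(b) = {C, F, ¬B} ∪ {((¬C ⊔ ¬A) ⊔ ¬B)}
   apply at b: ¬B⊑(C ⊓ A); ¬B⊑E
   open: L(b) ⊇ {A, C, E, F, ¬B, …} (+ ∃-successors) — b ∉ ((C ⊓ A) ⊓ B) possible
2. Hence b : ((C ⊓ A) ⊓ B): not entailed.

No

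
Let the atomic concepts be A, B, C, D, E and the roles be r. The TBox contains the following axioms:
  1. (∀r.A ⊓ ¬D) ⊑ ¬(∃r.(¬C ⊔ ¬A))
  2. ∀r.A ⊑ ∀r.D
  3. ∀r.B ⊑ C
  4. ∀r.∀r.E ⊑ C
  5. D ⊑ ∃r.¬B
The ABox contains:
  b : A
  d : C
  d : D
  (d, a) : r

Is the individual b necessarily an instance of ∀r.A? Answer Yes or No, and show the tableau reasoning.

No

1. b : ∀r.A?  L(b) = {A} ∪ {∃r.¬A}
   open: L(b) ⊇ {A, ¬D, ∃r.¬A, ∃r.¬B, ∃r.∃r.¬E} (+ ∃-successors) — b ∉ ∀r.A possible
2. Hence b : ∀r.A: not entailed.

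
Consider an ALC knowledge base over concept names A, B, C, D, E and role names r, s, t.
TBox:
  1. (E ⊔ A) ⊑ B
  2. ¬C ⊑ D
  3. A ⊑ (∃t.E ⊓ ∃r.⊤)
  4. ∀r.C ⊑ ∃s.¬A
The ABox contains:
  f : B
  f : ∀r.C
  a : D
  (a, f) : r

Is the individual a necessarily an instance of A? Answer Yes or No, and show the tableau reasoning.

No

1. a : A?  L(a) = {D} ∪ {¬A}
   open: L(a) ⊇ {D, ¬A, ¬E, ∃r.¬C} (+ ∃-successors) — a ∉ A possible
2. Hence a : A: not entailed.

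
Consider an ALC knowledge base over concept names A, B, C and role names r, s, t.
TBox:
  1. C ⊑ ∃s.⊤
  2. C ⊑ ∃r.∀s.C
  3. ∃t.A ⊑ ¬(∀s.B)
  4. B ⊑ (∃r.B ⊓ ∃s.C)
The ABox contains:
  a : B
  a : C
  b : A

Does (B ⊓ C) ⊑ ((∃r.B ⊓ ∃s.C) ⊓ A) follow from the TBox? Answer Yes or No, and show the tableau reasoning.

1. (B ⊓ C) ⊑ ((∃r.B ⊓ ∃s.C) ⊓ A)  ⇔  ((B ⊓ C) ⊓ ((∀r.¬B ⊔ ∀s.¬C) ⊔ ¬A)) unsat w.r.t. T
   apply at x₀: C⊑∃s.⊤; C⊑∃r.∀s.C; B⊑(∃r.B ⊓ ∃s.C)
   open: L(x₀) ⊇ {B, C, ¬A, ∀t.¬A, ∃r.B, …} (+ ∃-successors)
2. Hence (B ⊓ C) ⊑ ((∃r.B ⊓ ∃s.C) ⊓ A): not entailed.

No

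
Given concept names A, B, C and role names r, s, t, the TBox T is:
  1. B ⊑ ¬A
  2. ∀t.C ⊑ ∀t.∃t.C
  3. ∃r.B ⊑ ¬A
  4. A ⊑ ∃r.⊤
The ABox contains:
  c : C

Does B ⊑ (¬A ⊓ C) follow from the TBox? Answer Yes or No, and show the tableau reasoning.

No

1. B ⊑ (¬A ⊓ C)  ⇔  (B ⊓ (A ⊔ ¬C)) unsat w.r.t. T
   apply at x₀: B⊑¬A
   open: L(x₀) ⊇ {B, ¬A, ¬C, ∃t.¬C} (+ ∃-successors)
2. Hence B ⊑ (¬A ⊓ C): not entailed.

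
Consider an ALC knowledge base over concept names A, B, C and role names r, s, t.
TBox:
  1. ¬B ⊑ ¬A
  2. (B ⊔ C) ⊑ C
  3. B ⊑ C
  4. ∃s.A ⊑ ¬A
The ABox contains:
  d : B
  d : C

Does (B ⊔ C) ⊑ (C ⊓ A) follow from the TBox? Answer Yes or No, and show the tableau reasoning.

1. (B ⊔ C) ⊑ (C ⊓ A)  ⇔  ((B ⊔ C) ⊓ (¬C ⊔ ¬A)) unsat w.r.t. T
   apply at x₀: (B ⊔ C)⊑C
   open: L(x₀) ⊇ {B, C, ¬A}
2. Hence (B ⊔ C) ⊑ (C ⊓ A): not entailed.

No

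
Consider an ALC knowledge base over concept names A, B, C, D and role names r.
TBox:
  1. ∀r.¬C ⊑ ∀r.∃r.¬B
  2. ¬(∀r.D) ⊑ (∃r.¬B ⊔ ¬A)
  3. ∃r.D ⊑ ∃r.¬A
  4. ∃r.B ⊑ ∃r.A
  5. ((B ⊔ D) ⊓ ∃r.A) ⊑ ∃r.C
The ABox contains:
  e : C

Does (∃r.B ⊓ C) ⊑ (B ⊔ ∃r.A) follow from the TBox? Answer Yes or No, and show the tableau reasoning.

Yes

1. (∃r.B ⊓ C) ⊑ (B ⊔ ∃r.A)  ⇔  ((∃r.B ⊓ C) ⊓ (¬B ⊓ ∀r.¬A)) unsat w.r.t. T
   all branches close; clash {A, ¬A} at an ∃-successor
2. Hence (∃r.B ⊓ C) ⊑ (B ⊔ ∃r.A): entailed.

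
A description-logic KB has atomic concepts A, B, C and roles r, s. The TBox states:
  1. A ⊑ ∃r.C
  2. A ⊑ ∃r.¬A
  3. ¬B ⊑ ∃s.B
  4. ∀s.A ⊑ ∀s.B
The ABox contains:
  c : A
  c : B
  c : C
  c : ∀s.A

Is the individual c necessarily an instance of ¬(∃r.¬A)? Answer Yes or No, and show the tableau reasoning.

No

1. c : ¬(∃r.¬A)?  L(c) = {A, B, C, ∀s.A} ∪ {∃r.¬A}
   apply at c: A⊑∃r.C; ∀s.A⊑∀s.B
   open: L(c) ⊇ {A, B, C, ∀s.A, ∀s.B, …} (+ ∃-successors) — c ∉ ¬(∃r.¬A) possible
2. Hence c : ¬(∃r.¬A): not entailed.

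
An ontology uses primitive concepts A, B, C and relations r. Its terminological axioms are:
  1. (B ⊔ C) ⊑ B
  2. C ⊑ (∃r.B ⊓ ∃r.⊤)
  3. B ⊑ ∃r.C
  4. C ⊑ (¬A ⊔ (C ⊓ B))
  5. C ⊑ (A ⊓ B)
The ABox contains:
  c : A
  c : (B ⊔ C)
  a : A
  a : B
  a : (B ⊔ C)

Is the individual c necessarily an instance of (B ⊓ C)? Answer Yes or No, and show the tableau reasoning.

No

1. c : (B ⊓ C)?  L(c) = {A, (B ⊔ C)} ∪ {(¬B ⊔ ¬C)}
   apply at c: (B ⊔ C)⊑B
   open: L(c) ⊇ {A, B, ¬C, ∃r.C} (+ ∃-successors) — c ∉ (B ⊓ C) possible
2. Hence c : (B ⊓ C): not entailed.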